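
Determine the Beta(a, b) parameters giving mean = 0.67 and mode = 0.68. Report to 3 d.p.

With s = a+b: μ = a/s and mode = (a−1)/(s−2). Eliminating a = μs,
μs − 1 = m(s−2) ⇒ s(μ−m) = 1−2m ⇒ s = -0.36/-0.01 = 36.0000.
So a = μs = 24.120, b = (1−μ)s = 11.880.

a = 24.120, b = 11.880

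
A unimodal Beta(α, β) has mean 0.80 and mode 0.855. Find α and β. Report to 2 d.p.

α = 10.33, β = 2.58

With s = α+β: μ = α/s and mode = (α−1)/(s−2). Eliminating α = μs,
μs − 1 = m(s−2) ⇒ s(μ−m) = 1−2m ⇒ s = -0.710/-0.055 = 12.9091.
So α = μs = 10.33, β = (1−μ)s = 2.58.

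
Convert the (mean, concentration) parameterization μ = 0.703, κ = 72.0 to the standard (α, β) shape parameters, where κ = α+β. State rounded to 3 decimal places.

Split κ in proportion μ : (1−μ): α = 0.703·72.0 = 50.616, β = 72.0 − 50.616 = 21.384.

α = 50.616, β = 21.384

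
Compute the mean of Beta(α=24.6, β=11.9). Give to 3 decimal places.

0.674

E[X] = α/(α+β) = 24.6/36.5 = 0.674.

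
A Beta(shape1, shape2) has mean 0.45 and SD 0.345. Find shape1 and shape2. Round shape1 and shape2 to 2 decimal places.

shape1 = 0.49, shape2 = 0.59

Variance = 0.345² = 0.119025. The moment-matching identity shape1+shape2 = μ(1−μ)/Var − 1 gives
shape1+shape2 = 0.2475/0.119025 − 1 = 1.0794, so shape1 = μ·1.0794 = 0.49 and shape2 = (1−μ)·1.0794 = 0.59.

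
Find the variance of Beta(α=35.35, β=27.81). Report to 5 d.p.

0.00384

α+β = 63.16 and αβ = 983.0835, so Var = αβ/[(α+β)²(α+β+1)] = 983.0835/255946.148096 = 0.00384.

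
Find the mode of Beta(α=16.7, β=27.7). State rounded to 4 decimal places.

0.3703

With α,β > 1, mode = (α−1)/(α+β−2) = 15.7/42.4 = 0.3703.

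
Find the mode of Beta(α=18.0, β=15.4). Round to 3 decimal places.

0.541

With α,β > 1, mode = (α−1)/(α+β−2) = 17.0/31.4 = 0.541.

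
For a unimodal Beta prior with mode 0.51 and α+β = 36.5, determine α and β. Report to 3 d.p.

For α,β>1 the mode is (α−1)/(α+β−2), so α = mode·(κ−2)+1 = 0.51×34.5+1 = 18.595.
And β = (1−mode)·(κ−2)+1 = 0.49×34.5+1 = 17.905.

α = 18.595, β = 17.905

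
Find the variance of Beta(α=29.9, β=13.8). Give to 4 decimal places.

0.0048

μ = 29.9/43.7 = 0.684211; Var = μ(1−μ)/(α+β+1) = 0.2160665/44.7 = 0.0048.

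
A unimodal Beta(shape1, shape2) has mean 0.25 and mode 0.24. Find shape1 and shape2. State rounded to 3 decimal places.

shape1 = 13.000, shape2 = 39.000

Let s = shape1+shape2. Mean gives shape1 = μs = 0.25s; mode gives (shape1−1)/(s−2) = 0.24.
Substituting: 0.25s − 1 = 0.24(s−2) = 0.24s − 0.48, so 0.01s = 0.52 and s = 52.0000.
Then shape1 = 0.25×52.0000 = 13.000 and shape2 = s−shape1 = 39.000.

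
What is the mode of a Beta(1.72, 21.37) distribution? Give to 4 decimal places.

0.0341

With α,β > 1, mode = (α−1)/(α+β−2) = 0.72/21.09 = 0.0341.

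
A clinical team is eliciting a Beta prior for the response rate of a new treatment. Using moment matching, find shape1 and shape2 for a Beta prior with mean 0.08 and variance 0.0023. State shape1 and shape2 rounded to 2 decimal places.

shape1 = 2.48, shape2 = 28.52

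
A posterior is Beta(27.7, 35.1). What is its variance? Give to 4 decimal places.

0.0039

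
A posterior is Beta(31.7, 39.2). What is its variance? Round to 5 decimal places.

0.00344

μ = 31.7/70.9 = 0.447109; Var = μ(1−μ)/(α+β+1) = 0.2472025/71.9 = 0.00344.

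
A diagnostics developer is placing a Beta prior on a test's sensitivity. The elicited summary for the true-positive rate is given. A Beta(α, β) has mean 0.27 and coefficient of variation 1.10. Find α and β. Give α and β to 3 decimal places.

α = 0.333, β = 0.901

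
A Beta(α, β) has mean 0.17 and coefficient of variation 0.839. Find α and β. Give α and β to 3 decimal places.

α = 1.009, β = 4.927

Var = (CV·μ)² = (0.839×0.17)² = 0.020343.
α+β = μ(1−μ)/Var − 1 = 0.1411/0.020343 − 1 = 5.9359.
Thus α = 0.17·5.9359 = 1.009 and β = 0.83·5.9359 = 4.927.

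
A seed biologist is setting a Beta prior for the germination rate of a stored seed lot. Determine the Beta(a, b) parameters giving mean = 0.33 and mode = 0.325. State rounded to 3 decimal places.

a = 23.100, b = 46.900

Let s = a+b. Mean gives a = μs = 0.33s; mode gives (a−1)/(s−2) = 0.325.
Substituting: 0.33s − 1 = 0.325(s−2) = 0.325s − 0.650, so 0.005s = 0.350 and s = 70.0000.
Then a = 0.33×70.0000 = 23.100 and b = s−a = 46.900.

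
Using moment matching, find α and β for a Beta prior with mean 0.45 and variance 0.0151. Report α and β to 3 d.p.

α = 6.926, β = 8.465

By moment matching, α+β = μ(1−μ)/σ² − 1 = (0.45·0.55)/0.0151 − 1 = 16.3907 − 1 = 15.3907.
Since α/(α+β) = μ, α = 0.45·15.3907 = 6.926 and β = 0.55·15.3907 = 8.465.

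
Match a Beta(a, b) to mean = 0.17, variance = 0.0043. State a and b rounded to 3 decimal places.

Let s = a+b. The Beta variance is μ(1−μ)/(s+1).
So s+1 = μ(1−μ)/σ² = (0.17×0.83)/0.0043 = 0.1411/0.0043 = 32.8140, giving s = 31.8140.
Then a = μs = 0.17×31.8140 = 5.408 and b = (1−μ)s = 0.83×31.8140 = 26.406.

a = 5.408, b = 26.406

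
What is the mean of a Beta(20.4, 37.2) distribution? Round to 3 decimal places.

The Beta mean is α/(α+β) = 20.4/(20.4+37.2) = 0.354.

0.354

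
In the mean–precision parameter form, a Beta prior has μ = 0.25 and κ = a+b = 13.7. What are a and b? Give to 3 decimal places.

a = μκ = 0.25×13.7 = 3.425 and b = (1−μ)κ = 0.75×13.7 = 10.275.

a = 3.425, b = 10.275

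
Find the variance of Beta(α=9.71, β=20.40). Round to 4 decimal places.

0.0070

Var = αβ/[(α+β)²(α+β+1)] = (9.71×20.40)/(30.11²×31.11) = 198.0840/28204.702431 = 0.0070.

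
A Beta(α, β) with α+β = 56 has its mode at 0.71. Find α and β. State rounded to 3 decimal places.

α = 39.340, β = 16.660

Mode = (α−1)/(κ−2) with κ = α+β, so α−1 = 0.71·54 = 38.340.
α = 39.340; β = κ − α = 16.660.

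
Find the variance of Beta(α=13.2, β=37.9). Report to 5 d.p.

0.00368

μ = 13.2/51.1 = 0.258317; Var = μ(1−μ)/(α+β+1) = 0.1915893/52.1 = 0.00368.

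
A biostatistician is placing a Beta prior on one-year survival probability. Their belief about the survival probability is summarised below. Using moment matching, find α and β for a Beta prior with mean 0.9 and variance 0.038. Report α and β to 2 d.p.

α = 1.23, β = 0.14

Let s = α+β. The Beta variance is μ(1−μ)/(s+1).
So s+1 = μ(1−μ)/σ² = (0.9×0.1)/0.038 = 0.09/0.038 = 2.3684, giving s = 1.3684.
Then α = μs = 0.9×1.3684 = 1.23 and β = (1−μ)s = 0.1×1.3684 = 0.14.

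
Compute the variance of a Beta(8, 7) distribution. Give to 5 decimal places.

0.01556

α+β = 15 and αβ = 56, so Var = αβ/[(α+β)²(α+β+1)] = 56/3600 = 0.01556.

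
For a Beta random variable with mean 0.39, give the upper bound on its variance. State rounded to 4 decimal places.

For fixed mean μ the Beta variance is μ(1−μ)/(α+β+1), increasing as α+β decreases.
Its least upper bound (not attained) is μ(1−μ) = 0.39·0.61 = 0.2379.

0.2379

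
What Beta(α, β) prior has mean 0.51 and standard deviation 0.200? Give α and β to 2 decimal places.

First σ² = 0.040000. Setting α = μn, β = (1−μ)n with n = α+β,
μ(1−μ)/(n+1) = 0.040000 ⇒ n+1 = 0.2499/0.040000 = 6.2475 ⇒ n = 5.2475.
Hence α = 0.51×5.2475 = 2.68, β = 0.49×5.2475 = 2.57.

α = 2.68, β = 2.57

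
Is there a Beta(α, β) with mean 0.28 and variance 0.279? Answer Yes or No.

No

For any Beta, Var(X) < E[X]·(1−E[X]).
Here μ(1−μ) = 0.28×0.72 = 0.2016, and 0.279 ≥ 0.2016.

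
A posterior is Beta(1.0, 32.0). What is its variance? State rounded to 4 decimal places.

0.0009

Var = αβ/[(α+β)²(α+β+1)] = (1.0×32.0)/(33.0²×34.0) = 32.00/37026.000 = 0.0009.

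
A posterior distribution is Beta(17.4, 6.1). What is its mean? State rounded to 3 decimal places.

0.740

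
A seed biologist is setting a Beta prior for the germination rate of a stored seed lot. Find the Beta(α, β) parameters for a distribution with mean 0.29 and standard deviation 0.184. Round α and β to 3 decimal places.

α = 1.474, β = 3.608

Variance = 0.184² = 0.033856. The moment-matching identity α+β = μ(1−μ)/Var − 1 gives
α+β = 0.2059/0.033856 − 1 = 5.0816, so α = μ·5.0816 = 1.474 and β = (1−μ)·5.0816 = 3.608.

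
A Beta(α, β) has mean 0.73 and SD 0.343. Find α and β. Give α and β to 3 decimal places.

Variance = 0.343² = 0.117649. The moment-matching identity α+β = μ(1−μ)/Var − 1 gives
α+β = 0.1971/0.117649 − 1 = 0.6753, so α = μ·0.6753 = 0.493 and β = (1−μ)·0.6753 = 0.182.

α = 0.493, β = 0.182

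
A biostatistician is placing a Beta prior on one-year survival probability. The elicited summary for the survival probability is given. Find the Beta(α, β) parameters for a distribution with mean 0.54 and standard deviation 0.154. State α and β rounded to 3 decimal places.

First σ² = 0.023716. Setting α = μn, β = (1−μ)n with n = α+β,
μ(1−μ)/(n+1) = 0.023716 ⇒ n+1 = 0.2484/0.023716 = 10.4739 ⇒ n = 9.4739.
Hence α = 0.54×9.4739 = 5.116, β = 0.46×9.4739 = 4.358.

α = 5.116, β = 4.358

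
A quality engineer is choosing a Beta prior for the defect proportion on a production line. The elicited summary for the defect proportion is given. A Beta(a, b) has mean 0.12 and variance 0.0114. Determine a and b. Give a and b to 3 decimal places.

a = 0.992, b = 7.272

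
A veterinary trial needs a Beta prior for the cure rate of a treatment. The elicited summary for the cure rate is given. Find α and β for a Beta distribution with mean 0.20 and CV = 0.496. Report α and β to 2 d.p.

Var = (CV·μ)² = (0.496×0.20)² = 0.009841.
α+β = μ(1−μ)/Var − 1 = 0.1600/0.009841 − 1 = 15.2591.
Thus α = 0.20·15.2591 = 3.05 and β = 0.80·15.2591 = 12.21.

α = 3.05, β = 12.21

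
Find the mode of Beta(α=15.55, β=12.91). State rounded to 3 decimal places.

The density x^(α−1)(1−x)^(β−1) is maximised at (α−1)/(α+β−2) = 14.55/26.46 = 0.550.

0.550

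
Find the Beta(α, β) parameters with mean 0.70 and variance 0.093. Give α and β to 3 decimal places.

α = 0.881, β = 0.377

Let s = α+β. The Beta variance is μ(1−μ)/(s+1).
So s+1 = μ(1−μ)/σ² = (0.70×0.30)/0.093 = 0.2100/0.093 = 2.2581, giving s = 1.2581.
Then α = μs = 0.70×1.2581 = 0.881 and β = (1−μ)s = 0.30×1.2581 = 0.377.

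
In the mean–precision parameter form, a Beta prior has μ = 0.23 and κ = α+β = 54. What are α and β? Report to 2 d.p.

α = 12.42, β = 41.58

Split κ in proportion μ : (1−μ): α = 0.23·54 = 12.42, β = 54 − 12.42 = 41.58.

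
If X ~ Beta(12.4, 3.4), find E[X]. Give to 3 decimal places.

E[X] = α/(α+β) = 12.4/15.8 = 0.785.

0.785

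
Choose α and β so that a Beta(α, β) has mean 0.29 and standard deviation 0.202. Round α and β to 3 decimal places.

α = 1.173, β = 2.873

First σ² = 0.040804. Setting α = μn, β = (1−μ)n with n = α+β,
μ(1−μ)/(n+1) = 0.040804 ⇒ n+1 = 0.2059/0.040804 = 5.0461 ⇒ n = 4.0461.
Hence α = 0.29×4.0461 = 1.173, β = 0.71×4.0461 = 2.873.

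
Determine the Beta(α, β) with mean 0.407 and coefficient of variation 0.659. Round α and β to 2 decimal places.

σ = CV·μ = 0.659×0.407 = 0.26821, so σ² = 0.071938.
s+1 = μ(1−μ)/σ² = 0.241351/0.071938 = 3.3550, so s = α+β = 2.3550.
α = μs = 0.96, β = (1−μ)s = 1.40.

α = 0.96, β = 1.40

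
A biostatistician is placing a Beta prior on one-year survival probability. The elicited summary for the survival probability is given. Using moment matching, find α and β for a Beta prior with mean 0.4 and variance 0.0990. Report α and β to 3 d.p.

α = 0.570, β = 0.855

Write ν = α+β; then α = μν and Var = μ(1−μ)/(ν+1).
ν = μ(1−μ)/Var − 1 = 0.24/0.0990 − 1 = 1.4242.
α = 0.4·1.4242 = 0.570, β = 0.6·1.4242 = 0.855.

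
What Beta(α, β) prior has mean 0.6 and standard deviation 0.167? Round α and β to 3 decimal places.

σ² = 0.167² = 0.027889.
With s = α+β, Var = μ(1−μ)/(s+1), so s+1 = (0.6×0.4)/0.027889 = 8.6055 and s = 7.6055.
α = μs = 4.563, β = (1−μ)s = 3.042.

α = 4.563, β = 3.042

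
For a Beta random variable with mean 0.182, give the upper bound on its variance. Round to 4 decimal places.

0.1489

For fixed mean μ the Beta variance is μ(1−μ)/(α+β+1), increasing as α+β decreases.
Its least upper bound (not attained) is μ(1−μ) = 0.182·0.818 = 0.1489.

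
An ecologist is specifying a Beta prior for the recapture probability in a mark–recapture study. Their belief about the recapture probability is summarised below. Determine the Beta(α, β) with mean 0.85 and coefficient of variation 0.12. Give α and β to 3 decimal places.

α = 9.567, β = 1.688

σ = CV·μ = 0.12×0.85 = 0.10200, so σ² = 0.010404.
s+1 = μ(1−μ)/σ² = 0.1275/0.010404 = 12.2549, so s = α+β = 11.2549.
α = μs = 9.567, β = (1−μ)s = 1.688.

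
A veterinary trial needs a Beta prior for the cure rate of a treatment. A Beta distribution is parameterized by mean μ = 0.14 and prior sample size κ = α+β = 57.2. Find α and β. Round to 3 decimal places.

α = 8.008, β = 49.192

Split κ in proportion μ : (1−μ): α = 0.14·57.2 = 8.008, β = 57.2 − 8.008 = 49.192.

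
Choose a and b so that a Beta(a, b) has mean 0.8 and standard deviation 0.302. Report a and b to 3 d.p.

a = 0.603, b = 0.151

Variance = 0.302² = 0.091204. The moment-matching identity a+b = μ(1−μ)/Var − 1 gives
a+b = 0.16/0.091204 − 1 = 0.7543, so a = μ·0.7543 = 0.603 and b = (1−μ)·0.7543 = 0.151.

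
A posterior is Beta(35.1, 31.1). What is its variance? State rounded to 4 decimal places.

0.0037

μ = 35.1/66.2 = 0.530211; Var = μ(1−μ)/(α+β+1) = 0.2490873/67.2 = 0.0037.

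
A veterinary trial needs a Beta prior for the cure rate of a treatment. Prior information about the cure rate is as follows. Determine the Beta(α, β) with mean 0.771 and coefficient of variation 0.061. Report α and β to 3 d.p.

α = 60.772, β = 18.050

Var = (CV·μ)² = (0.061×0.771)² = 0.002212.
α+β = μ(1−μ)/Var − 1 = 0.176559/0.002212 − 1 = 78.8218.
Thus α = 0.771·78.8218 = 60.772 and β = 0.229·78.8218 = 18.050.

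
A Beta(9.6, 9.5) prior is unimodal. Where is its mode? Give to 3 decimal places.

0.503

The density x^(α−1)(1−x)^(β−1) is maximised at (α−1)/(α+β−2) = 8.6/17.1 = 0.503.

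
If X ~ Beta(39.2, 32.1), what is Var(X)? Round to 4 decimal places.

Var = αβ/[(α+β)²(α+β+1)] = (39.2×32.1)/(71.3²×72.3) = 1258.32/367550.787 = 0.0034.

0.0034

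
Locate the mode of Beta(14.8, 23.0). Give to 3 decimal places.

With α,β > 1, mode = (α−1)/(α+β−2) = 13.8/35.8 = 0.385.

0.385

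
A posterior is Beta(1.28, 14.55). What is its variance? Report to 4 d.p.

0.0044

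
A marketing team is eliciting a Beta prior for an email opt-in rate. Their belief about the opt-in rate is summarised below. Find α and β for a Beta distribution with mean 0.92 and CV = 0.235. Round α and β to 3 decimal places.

α = 0.529, β = 0.046

Var = (CV·μ)² = (0.235×0.92)² = 0.046742.
α+β = μ(1−μ)/Var − 1 = 0.0736/0.046742 − 1 = 0.5746.
Thus α = 0.92·0.5746 = 0.529 and β = 0.08·0.5746 = 0.046.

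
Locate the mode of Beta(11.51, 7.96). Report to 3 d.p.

The density x^(α−1)(1−x)^(β−1) is maximised at (α−1)/(α+β−2) = 10.51/17.47 = 0.602.

0.602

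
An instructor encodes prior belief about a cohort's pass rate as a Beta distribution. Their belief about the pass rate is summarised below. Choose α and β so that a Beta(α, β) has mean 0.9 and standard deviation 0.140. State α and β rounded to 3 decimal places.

Variance = 0.140² = 0.019600. The moment-matching identity α+β = μ(1−μ)/Var − 1 gives
α+β = 0.09/0.019600 − 1 = 3.5918, so α = μ·3.5918 = 3.233 and β = (1−μ)·3.5918 = 0.359.

α = 3.233, β = 0.359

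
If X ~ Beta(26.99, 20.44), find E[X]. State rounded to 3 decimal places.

0.569

E[X] = α/(α+β) = 26.99/47.43 = 0.569.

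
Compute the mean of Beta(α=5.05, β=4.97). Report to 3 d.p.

0.504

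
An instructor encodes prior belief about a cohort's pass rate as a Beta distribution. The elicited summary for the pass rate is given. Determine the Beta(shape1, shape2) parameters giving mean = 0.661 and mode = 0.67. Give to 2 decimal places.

shape1 = 24.97, shape2 = 12.81

With s = shape1+shape2: μ = shape1/s and mode = (shape1−1)/(s−2). Eliminating shape1 = μs,
μs − 1 = m(s−2) ⇒ s(μ−m) = 1−2m ⇒ s = -0.34/-0.009 = 37.7778.
So shape1 = μs = 24.97, shape2 = (1−μ)s = 12.81.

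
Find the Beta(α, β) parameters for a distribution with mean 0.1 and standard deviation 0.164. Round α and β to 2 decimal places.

Variance = 0.164² = 0.026896. The moment-matching identity α+β = μ(1−μ)/Var − 1 gives
α+β = 0.09/0.026896 − 1 = 2.3462, so α = μ·2.3462 = 0.23 and β = (1−μ)·2.3462 = 2.11.

α = 0.23, β = 2.11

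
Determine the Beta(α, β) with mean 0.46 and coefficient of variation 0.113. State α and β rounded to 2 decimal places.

α = 41.83, β = 49.10

Var = (CV·μ)² = (0.113×0.46)² = 0.002702.
α+β = μ(1−μ)/Var − 1 = 0.2484/0.002702 − 1 = 90.9346.
Thus α = 0.46·90.9346 = 41.83 and β = 0.54·90.9346 = 49.10.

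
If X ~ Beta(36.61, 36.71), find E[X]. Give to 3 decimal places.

The Beta mean is α/(α+β) = 36.61/(36.61+36.71) = 0.499.

0.499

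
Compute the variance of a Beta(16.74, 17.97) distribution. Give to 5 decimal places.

α+β = 34.71 and αβ = 300.8178, so Var = αβ/[(α+β)²(α+β+1)] = 300.8178/43022.840211 = 0.00699.

0.00699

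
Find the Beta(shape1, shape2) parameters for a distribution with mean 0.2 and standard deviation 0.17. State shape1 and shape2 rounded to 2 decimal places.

Variance = 0.17² = 0.0289. The moment-matching identity shape1+shape2 = μ(1−μ)/Var − 1 gives
shape1+shape2 = 0.16/0.0289 − 1 = 4.5363, so shape1 = μ·4.5363 = 0.91 and shape2 = (1−μ)·4.5363 = 3.63.

shape1 = 0.91, shape2 = 3.63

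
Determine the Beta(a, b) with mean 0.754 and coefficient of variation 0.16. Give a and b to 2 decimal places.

a = 8.86, b = 2.89

σ = CV·μ = 0.16×0.754 = 0.12064, so σ² = 0.014554.
s+1 = μ(1−μ)/σ² = 0.185484/0.014554 = 12.7445, so s = a+b = 11.7445.
a = μs = 8.86, b = (1−μ)s = 2.89.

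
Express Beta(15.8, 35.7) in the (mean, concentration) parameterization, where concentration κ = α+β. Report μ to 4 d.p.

μ = 0.3068, κ = 51.5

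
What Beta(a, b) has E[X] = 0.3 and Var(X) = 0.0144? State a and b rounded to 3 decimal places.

a = 4.075, b = 9.508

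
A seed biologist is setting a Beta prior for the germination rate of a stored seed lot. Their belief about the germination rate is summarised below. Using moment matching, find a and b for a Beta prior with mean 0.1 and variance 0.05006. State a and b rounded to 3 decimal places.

a = 0.080, b = 0.718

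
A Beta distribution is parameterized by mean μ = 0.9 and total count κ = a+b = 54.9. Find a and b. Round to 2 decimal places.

a = μκ = 0.9×54.9 = 49.41 and b = (1−μ)κ = 0.1×54.9 = 5.49.

a = 49.41, b = 5.49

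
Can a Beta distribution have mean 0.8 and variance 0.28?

No

The Beta variance bound is σ² < μ(1−μ).
Here μ(1−μ) = 0.8×0.2 = 0.16, and 0.28 ≥ 0.16.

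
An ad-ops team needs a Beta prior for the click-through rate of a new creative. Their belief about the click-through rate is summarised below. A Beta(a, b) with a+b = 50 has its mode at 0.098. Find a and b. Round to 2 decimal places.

Since the density peak of Beta(a,b) is at (a−1)/(a+b−2),
a = 1 + 0.098(50−2) = 5.70 and b = 50 − 5.70 = 44.30.

a = 5.70, b = 44.30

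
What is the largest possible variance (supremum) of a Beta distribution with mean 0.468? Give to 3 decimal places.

0.249

For fixed mean μ the Beta variance is μ(1−μ)/(α+β+1), increasing as α+β decreases.
Its least upper bound (not attained) is μ(1−μ) = 0.468·0.532 = 0.249.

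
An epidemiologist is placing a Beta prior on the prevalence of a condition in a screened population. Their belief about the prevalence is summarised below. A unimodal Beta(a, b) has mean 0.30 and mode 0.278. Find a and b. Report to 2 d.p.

a = 6.05, b = 14.13

Let s = a+b. Mean gives a = μs = 0.30s; mode gives (a−1)/(s−2) = 0.278.
Substituting: 0.30s − 1 = 0.278(s−2) = 0.278s − 0.556, so 0.022s = 0.444 and s = 20.1818.
Then a = 0.30×20.1818 = 6.05 and b = s−a = 14.13.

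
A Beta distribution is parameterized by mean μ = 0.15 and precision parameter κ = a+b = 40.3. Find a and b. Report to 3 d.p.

a = μκ = 0.15×40.3 = 6.045 and b = (1−μ)κ = 0.85×40.3 = 34.255.

a = 6.045, b = 34.255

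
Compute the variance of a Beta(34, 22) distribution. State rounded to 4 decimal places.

0.0042

μ = 34/56 = 0.607143; Var = μ(1−μ)/(α+β+1) = 0.2385204/57 = 0.0042.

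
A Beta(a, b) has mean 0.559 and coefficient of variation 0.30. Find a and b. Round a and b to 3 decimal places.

a = 4.341, b = 3.425

Var = (CV·μ)² = (0.30×0.559)² = 0.028123.
a+b = μ(1−μ)/Var − 1 = 0.246519/0.028123 − 1 = 7.7657.
Thus a = 0.559·7.7657 = 4.341 and b = 0.441·7.7657 = 3.425.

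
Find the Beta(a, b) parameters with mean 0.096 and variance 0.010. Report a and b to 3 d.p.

By moment matching, a+b = μ(1−μ)/σ² − 1 = (0.096·0.904)/0.010 − 1 = 8.6784 − 1 = 7.6784.
Since a/(a+b) = μ, a = 0.096·7.6784 = 0.737 and b = 0.904·7.6784 = 6.941.

a = 0.737, b = 6.941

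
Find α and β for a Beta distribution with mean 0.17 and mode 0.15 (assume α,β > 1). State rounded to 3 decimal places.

With s = α+β: μ = α/s and mode = (α−1)/(s−2). Eliminating α = μs,
μs − 1 = m(s−2) ⇒ s(μ−m) = 1−2m ⇒ s = 0.70/0.02 = 35.0000.
So α = μs = 5.950, β = (1−μ)s = 29.050.

α = 5.950, β = 29.050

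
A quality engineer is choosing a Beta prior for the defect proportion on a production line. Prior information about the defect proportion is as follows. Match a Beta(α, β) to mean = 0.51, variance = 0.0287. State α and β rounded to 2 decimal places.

α = 3.93, β = 3.78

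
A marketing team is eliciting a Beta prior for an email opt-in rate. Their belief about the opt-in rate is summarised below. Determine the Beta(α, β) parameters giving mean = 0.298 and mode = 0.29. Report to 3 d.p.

α = 15.645, β = 36.855

With s = α+β: μ = α/s and mode = (α−1)/(s−2). Eliminating α = μs,
μs − 1 = m(s−2) ⇒ s(μ−m) = 1−2m ⇒ s = 0.42/0.008 = 52.5000.
So α = μs = 15.645, β = (1−μ)s = 36.855.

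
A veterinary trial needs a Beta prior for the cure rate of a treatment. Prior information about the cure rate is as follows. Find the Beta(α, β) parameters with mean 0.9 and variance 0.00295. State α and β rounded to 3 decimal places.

α = 26.558, β = 2.951

By moment matching, α+β = μ(1−μ)/σ² − 1 = (0.9·0.1)/0.00295 − 1 = 30.5085 − 1 = 29.5085.
Since α/(α+β) = μ, α = 0.9·29.5085 = 26.558 and β = 0.1·29.5085 = 2.951.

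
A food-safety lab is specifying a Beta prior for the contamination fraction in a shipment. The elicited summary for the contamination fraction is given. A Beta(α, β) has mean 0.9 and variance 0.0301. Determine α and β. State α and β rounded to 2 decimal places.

α = 1.79, β = 0.20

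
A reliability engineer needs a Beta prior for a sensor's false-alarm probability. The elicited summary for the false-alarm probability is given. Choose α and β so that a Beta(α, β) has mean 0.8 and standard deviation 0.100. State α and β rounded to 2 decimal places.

σ² = 0.100² = 0.010000.
With s = α+β, Var = μ(1−μ)/(s+1), so s+1 = (0.8×0.2)/0.010000 = 16.0000 and s = 15.0000.
α = μs = 12.00, β = (1−μ)s = 3.00.

α = 12.00, β = 3.00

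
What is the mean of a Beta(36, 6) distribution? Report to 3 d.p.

0.857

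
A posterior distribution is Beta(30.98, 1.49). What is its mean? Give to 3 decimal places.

0.954

E[X] = α/(α+β) = 30.98/32.47 = 0.954.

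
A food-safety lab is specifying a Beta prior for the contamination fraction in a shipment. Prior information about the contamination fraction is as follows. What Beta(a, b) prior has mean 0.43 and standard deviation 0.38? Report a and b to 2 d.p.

a = 0.30, b = 0.40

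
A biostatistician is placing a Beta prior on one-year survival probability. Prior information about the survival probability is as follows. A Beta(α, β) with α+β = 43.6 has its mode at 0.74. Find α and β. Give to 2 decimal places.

α = 31.78, β = 11.82

Since the density peak of Beta(α,β) is at (α−1)/(α+β−2),
α = 1 + 0.74(43.6−2) = 31.78 and β = 43.6 − 31.78 = 11.82.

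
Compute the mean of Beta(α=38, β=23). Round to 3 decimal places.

The Beta mean is α/(α+β) = 38/(38+23) = 0.623.

0.623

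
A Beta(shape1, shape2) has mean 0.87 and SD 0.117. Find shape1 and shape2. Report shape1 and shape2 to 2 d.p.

First σ² = 0.013689. Setting shape1 = μn, shape2 = (1−μ)n with n = shape1+shape2,
μ(1−μ)/(n+1) = 0.013689 ⇒ n+1 = 0.1131/0.013689 = 8.2621 ⇒ n = 7.2621.
Hence shape1 = 0.87×7.2621 = 6.32, shape2 = 0.13×7.2621 = 0.94.

shape1 = 6.32, shape2 = 0.94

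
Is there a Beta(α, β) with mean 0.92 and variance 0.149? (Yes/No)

No

The Beta variance bound is σ² < μ(1−μ).
Here μ(1−μ) = 0.92×0.08 = 0.0736, and 0.149 ≥ 0.0736.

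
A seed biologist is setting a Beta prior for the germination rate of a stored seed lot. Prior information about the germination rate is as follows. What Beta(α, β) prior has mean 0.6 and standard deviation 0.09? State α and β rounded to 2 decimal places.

α = 17.18, β = 11.45

First σ² = 0.0081. Setting α = μn, β = (1−μ)n with n = α+β,
μ(1−μ)/(n+1) = 0.0081 ⇒ n+1 = 0.24/0.0081 = 29.6296 ⇒ n = 28.6296.
Hence α = 0.6×28.6296 = 17.18, β = 0.4×28.6296 = 11.45.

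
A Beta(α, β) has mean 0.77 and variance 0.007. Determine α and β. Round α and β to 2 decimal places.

α = 18.71, β = 5.59

Write ν = α+β; then α = μν and Var = μ(1−μ)/(ν+1).
ν = μ(1−μ)/Var − 1 = 0.1771/0.007 − 1 = 24.3000.
α = 0.77·24.3000 = 18.71, β = 0.23·24.3000 = 5.59.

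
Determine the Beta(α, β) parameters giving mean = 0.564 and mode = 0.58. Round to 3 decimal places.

Let s = α+β. Mean gives α = μs = 0.564s; mode gives (α−1)/(s−2) = 0.58.
Substituting: 0.564s − 1 = 0.58(s−2) = 0.58s − 1.16, so -0.016s = -0.16 and s = 10.0000.
Then α = 0.564×10.0000 = 5.640 and β = s−α = 4.360.

α = 5.640, β = 4.360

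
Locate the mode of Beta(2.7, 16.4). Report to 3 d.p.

0.099

With α,β > 1, mode = (α−1)/(α+β−2) = 1.7/17.1 = 0.099.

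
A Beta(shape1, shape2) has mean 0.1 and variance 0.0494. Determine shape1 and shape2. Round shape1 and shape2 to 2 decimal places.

shape1 = 0.08, shape2 = 0.74

Let s = shape1+shape2. The Beta variance is μ(1−μ)/(s+1).
So s+1 = μ(1−μ)/σ² = (0.1×0.9)/0.0494 = 0.09/0.0494 = 1.8219, giving s = 0.8219.
Then shape1 = μs = 0.1×0.8219 = 0.08 and shape2 = (1−μ)s = 0.9×0.8219 = 0.74.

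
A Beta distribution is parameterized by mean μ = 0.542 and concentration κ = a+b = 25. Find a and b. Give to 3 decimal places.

Split κ in proportion μ : (1−μ): a = 0.542·25 = 13.550, b = 25 − 13.550 = 11.450.

a = 13.550, b = 11.450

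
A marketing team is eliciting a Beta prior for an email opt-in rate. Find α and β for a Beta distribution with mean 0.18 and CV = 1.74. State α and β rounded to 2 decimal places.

α = 0.09, β = 0.41

Var = (CV·μ)² = (1.74×0.18)² = 0.098094.
α+β = μ(1−μ)/Var − 1 = 0.1476/0.098094 − 1 = 0.5047.
Thus α = 0.18·0.5047 = 0.09 and β = 0.82·0.5047 = 0.41.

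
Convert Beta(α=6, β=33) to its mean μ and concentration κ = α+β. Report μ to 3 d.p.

κ = α+β = 6+33 = 39; μ = α/κ = 6/39 = 0.154.

μ = 0.154, κ = 39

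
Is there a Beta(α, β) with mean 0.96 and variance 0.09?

A Beta with mean μ has variance μ(1−μ)/(α+β+1) < μ(1−μ).
Here μ(1−μ) = 0.96×0.04 = 0.0384, and 0.09 ≥ 0.0384.

No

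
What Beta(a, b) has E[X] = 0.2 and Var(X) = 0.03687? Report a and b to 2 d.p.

a = 0.67, b = 2.67

Write ν = a+b; then a = μν and Var = μ(1−μ)/(ν+1).
ν = μ(1−μ)/Var − 1 = 0.16/0.03687 − 1 = 3.3396.
a = 0.2·3.3396 = 0.67, b = 0.8·3.3396 = 2.67.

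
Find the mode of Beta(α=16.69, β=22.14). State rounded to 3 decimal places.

With α,β > 1, mode = (α−1)/(α+β−2) = 15.69/36.83 = 0.426.

0.426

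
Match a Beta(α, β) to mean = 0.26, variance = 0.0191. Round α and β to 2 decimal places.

Write ν = α+β; then α = μν and Var = μ(1−μ)/(ν+1).
ν = μ(1−μ)/Var − 1 = 0.1924/0.0191 − 1 = 9.0733.
α = 0.26·9.0733 = 2.36, β = 0.74·9.0733 = 6.71.

α = 2.36, β = 6.71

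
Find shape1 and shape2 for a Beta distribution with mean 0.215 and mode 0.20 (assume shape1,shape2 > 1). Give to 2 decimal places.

shape1 = 8.60, shape2 = 31.40

With s = shape1+shape2: μ = shape1/s and mode = (shape1−1)/(s−2). Eliminating shape1 = μs,
μs − 1 = m(s−2) ⇒ s(μ−m) = 1−2m ⇒ s = 0.60/0.015 = 40.0000.
So shape1 = μs = 8.60, shape2 = (1−μ)s = 31.40.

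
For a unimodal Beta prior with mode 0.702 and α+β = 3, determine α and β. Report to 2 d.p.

α = 1.70, β = 1.30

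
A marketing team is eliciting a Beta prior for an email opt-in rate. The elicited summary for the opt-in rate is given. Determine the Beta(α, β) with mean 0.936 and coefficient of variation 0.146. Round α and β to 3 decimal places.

α = 2.066, β = 0.141

σ = CV·μ = 0.146×0.936 = 0.13666, so σ² = 0.018675.
s+1 = μ(1−μ)/σ² = 0.059904/0.018675 = 3.2077, so s = α+β = 2.2077.
α = μs = 2.066, β = (1−μ)s = 0.141.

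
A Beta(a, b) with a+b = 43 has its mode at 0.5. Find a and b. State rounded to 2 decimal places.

a = 21.50, b = 21.50

For a,b>1 the mode is (a−1)/(a+b−2), so a = mode·(κ−2)+1 = 0.5×41+1 = 21.50.
And b = (1−mode)·(κ−2)+1 = 0.5×41+1 = 21.50.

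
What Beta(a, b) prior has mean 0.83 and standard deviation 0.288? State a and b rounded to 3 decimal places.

a = 0.582, b = 0.119

σ² = 0.288² = 0.082944.
With s = a+b, Var = μ(1−μ)/(s+1), so s+1 = (0.83×0.17)/0.082944 = 1.7011 and s = 0.7011.
a = μs = 0.582, b = (1−μ)s = 0.119.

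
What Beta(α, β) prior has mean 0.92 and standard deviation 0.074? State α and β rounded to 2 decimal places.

σ² = 0.074² = 0.005476.
With s = α+β, Var = μ(1−μ)/(s+1), so s+1 = (0.92×0.08)/0.005476 = 13.4405 and s = 12.4405.
α = μs = 11.45, β = (1−μ)s = 1.00.

α = 11.45, β = 1.00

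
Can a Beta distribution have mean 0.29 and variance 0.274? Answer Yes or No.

The Beta variance bound is σ² < μ(1−μ).
Here μ(1−μ) = 0.29×0.71 = 0.2059, and 0.274 ≥ 0.2059.

No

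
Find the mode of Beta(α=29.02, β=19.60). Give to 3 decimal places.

The density x^(α−1)(1−x)^(β−1) is maximised at (α−1)/(α+β−2) = 28.02/46.62 = 0.601.

0.601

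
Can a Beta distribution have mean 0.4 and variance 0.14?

The Beta variance bound is σ² < μ(1−μ).
Here μ(1−μ) = 0.4×0.6 = 0.24, and 0.14 < 0.24.

Yes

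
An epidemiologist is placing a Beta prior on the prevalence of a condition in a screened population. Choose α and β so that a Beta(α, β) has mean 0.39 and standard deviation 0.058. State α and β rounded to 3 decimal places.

α = 27.191, β = 42.529

Variance = 0.058² = 0.003364. The moment-matching identity α+β = μ(1−μ)/Var − 1 gives
α+β = 0.2379/0.003364 − 1 = 69.7194, so α = μ·69.7194 = 27.191 and β = (1−μ)·69.7194 = 42.529.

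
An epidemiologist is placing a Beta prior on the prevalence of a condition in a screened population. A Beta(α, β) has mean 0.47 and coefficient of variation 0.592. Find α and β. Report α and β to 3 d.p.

α = 1.042, β = 1.175

σ = CV·μ = 0.592×0.47 = 0.27824, so σ² = 0.077417.
s+1 = μ(1−μ)/σ² = 0.2491/0.077417 = 3.2176, so s = α+β = 2.2176.
α = μs = 1.042, β = (1−μ)s = 1.175.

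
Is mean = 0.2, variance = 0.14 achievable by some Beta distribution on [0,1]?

Yes

The Beta variance bound is σ² < μ(1−μ).
Here μ(1−μ) = 0.2×0.8 = 0.16, and 0.14 < 0.16.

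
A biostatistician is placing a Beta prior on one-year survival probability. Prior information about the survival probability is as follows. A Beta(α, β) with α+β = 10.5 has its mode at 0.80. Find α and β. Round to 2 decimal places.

α = 7.80, β = 2.70

For α,β>1 the mode is (α−1)/(α+β−2), so α = mode·(κ−2)+1 = 0.80×8.5+1 = 7.80.
And β = (1−mode)·(κ−2)+1 = 0.20×8.5+1 = 2.70.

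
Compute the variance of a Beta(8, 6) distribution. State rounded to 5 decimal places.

Var = αβ/[(α+β)²(α+β+1)] = (8×6)/(14²×15) = 48/2940 = 0.01633.

0.01633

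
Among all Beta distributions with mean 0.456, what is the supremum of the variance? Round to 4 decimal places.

0.2481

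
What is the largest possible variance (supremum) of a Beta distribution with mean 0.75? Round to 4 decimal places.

Var = μ(1−μ)/(α+β+1), which approaches μ(1−μ) as α+β → 0.
So the supremum is μ(1−μ) = 0.75×0.25 = 0.1875.

0.1875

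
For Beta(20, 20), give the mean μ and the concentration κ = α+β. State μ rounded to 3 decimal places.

μ = 0.500, κ = 40

κ = α+β = 20+20 = 40; μ = α/κ = 20/40 = 0.500.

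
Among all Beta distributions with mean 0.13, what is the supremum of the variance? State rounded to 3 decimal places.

0.113

Var = μ(1−μ)/(α+β+1), which approaches μ(1−μ) as α+β → 0.
So the supremum is μ(1−μ) = 0.13×0.87 = 0.113.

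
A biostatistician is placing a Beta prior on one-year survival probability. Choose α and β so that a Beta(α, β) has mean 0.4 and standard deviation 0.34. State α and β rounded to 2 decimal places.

Variance = 0.34² = 0.1156. The moment-matching identity α+β = μ(1−μ)/Var − 1 gives
α+β = 0.24/0.1156 − 1 = 1.0761, so α = μ·1.0761 = 0.43 and β = (1−μ)·1.0761 = 0.65.

α = 0.43, β = 0.65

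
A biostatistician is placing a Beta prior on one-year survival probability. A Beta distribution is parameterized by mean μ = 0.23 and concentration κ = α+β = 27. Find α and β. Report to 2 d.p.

α = 6.21, β = 20.79

α = μκ = 0.23×27 = 6.21 and β = (1−μ)κ = 0.77×27 = 20.79.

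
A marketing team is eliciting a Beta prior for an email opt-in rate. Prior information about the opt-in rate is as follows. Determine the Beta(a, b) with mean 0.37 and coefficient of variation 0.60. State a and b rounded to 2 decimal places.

a = 1.38, b = 2.35

Var = (CV·μ)² = (0.60×0.37)² = 0.049284.
a+b = μ(1−μ)/Var − 1 = 0.2331/0.049284 − 1 = 3.7297.
Thus a = 0.37·3.7297 = 1.38 and b = 0.63·3.7297 = 2.35.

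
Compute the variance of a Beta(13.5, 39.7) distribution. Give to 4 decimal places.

0.0035

μ = 13.5/53.2 = 0.253759; Var = μ(1−μ)/(α+β+1) = 0.1893656/54.2 = 0.0035.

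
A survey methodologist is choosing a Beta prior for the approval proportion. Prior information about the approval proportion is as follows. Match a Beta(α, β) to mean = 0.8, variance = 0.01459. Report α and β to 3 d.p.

By moment matching, α+β = μ(1−μ)/σ² − 1 = (0.8·0.2)/0.01459 − 1 = 10.9664 − 1 = 9.9664.
Since α/(α+β) = μ, α = 0.8·9.9664 = 7.973 and β = 0.2·9.9664 = 1.993.

α = 7.973, β = 1.993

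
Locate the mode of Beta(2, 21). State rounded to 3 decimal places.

0.048

With α,β > 1, mode = (α−1)/(α+β−2) = 1/21 = 0.048.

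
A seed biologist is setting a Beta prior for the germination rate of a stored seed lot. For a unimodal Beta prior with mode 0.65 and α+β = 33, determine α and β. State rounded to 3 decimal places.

Mode = (α−1)/(κ−2) with κ = α+β, so α−1 = 0.65·31 = 20.150.
α = 21.150; β = κ − α = 11.850.

α = 21.150, β = 11.850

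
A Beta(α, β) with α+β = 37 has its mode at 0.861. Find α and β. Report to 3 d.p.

Since the density peak of Beta(α,β) is at (α−1)/(α+β−2),
α = 1 + 0.861(37−2) = 31.135 and β = 37 − 31.135 = 5.865.

α = 31.135, β = 5.865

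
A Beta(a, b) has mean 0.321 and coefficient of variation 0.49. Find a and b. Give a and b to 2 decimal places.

σ = CV·μ = 0.49×0.321 = 0.15729, so σ² = 0.024740.
s+1 = μ(1−μ)/σ² = 0.217959/0.024740 = 8.8099, so s = a+b = 7.8099.
a = μs = 2.51, b = (1−μ)s = 5.30.

a = 2.51, b = 5.30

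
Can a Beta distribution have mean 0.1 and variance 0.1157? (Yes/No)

A Beta with mean μ has variance μ(1−μ)/(α+β+1) < μ(1−μ).
Here μ(1−μ) = 0.1×0.9 = 0.09, and 0.1157 ≥ 0.09.

No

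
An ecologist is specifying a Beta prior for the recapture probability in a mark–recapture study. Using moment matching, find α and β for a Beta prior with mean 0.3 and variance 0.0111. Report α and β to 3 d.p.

Let s = α+β. The Beta variance is μ(1−μ)/(s+1).
So s+1 = μ(1−μ)/σ² = (0.3×0.7)/0.0111 = 0.21/0.0111 = 18.9189, giving s = 17.9189.
Then α = μs = 0.3×17.9189 = 5.376 and β = (1−μ)s = 0.7×17.9189 = 12.543.

α = 5.376, β = 12.543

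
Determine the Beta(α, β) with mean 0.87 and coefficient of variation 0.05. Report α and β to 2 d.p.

α = 51.13, β = 7.64

Var = (CV·μ)² = (0.05×0.87)² = 0.001892.
α+β = μ(1−μ)/Var − 1 = 0.1131/0.001892 − 1 = 58.7701.
Thus α = 0.87·58.7701 = 51.13 and β = 0.13·58.7701 = 7.64.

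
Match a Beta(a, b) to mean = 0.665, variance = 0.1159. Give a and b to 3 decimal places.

By moment matching, a+b = μ(1−μ)/σ² − 1 = (0.665·0.335)/0.1159 − 1 = 1.9221 − 1 = 0.9221.
Since a/(a+b) = μ, a = 0.665·0.9221 = 0.613 and b = 0.335·0.9221 = 0.309.

a = 0.613, b = 0.309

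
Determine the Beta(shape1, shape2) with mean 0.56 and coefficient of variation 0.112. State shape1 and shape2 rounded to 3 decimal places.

shape1 = 34.517, shape2 = 27.120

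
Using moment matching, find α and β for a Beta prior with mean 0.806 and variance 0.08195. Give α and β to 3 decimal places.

α = 0.732, β = 0.176

By moment matching, α+β = μ(1−μ)/σ² − 1 = (0.806·0.194)/0.08195 − 1 = 1.9080 − 1 = 0.9080.
Since α/(α+β) = μ, α = 0.806·0.9080 = 0.732 and β = 0.194·0.9080 = 0.176.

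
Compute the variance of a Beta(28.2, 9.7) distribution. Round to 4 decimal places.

0.0049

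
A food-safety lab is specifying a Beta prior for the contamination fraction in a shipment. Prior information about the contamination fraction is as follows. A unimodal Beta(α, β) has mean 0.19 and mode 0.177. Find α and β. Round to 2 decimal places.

With s = α+β: μ = α/s and mode = (α−1)/(s−2). Eliminating α = μs,
μs − 1 = m(s−2) ⇒ s(μ−m) = 1−2m ⇒ s = 0.646/0.013 = 49.6923.
So α = μs = 9.44, β = (1−μ)s = 40.25.

α = 9.44, β = 40.25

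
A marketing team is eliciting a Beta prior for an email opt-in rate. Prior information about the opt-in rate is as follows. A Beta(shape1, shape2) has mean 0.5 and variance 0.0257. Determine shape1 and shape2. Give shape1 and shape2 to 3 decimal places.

Write ν = shape1+shape2; then shape1 = μν and Var = μ(1−μ)/(ν+1).
ν = μ(1−μ)/Var − 1 = 0.25/0.0257 − 1 = 8.7276.
shape1 = 0.5·8.7276 = 4.364, shape2 = 0.5·8.7276 = 4.364.

shape1 = 4.364, shape2 = 4.364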